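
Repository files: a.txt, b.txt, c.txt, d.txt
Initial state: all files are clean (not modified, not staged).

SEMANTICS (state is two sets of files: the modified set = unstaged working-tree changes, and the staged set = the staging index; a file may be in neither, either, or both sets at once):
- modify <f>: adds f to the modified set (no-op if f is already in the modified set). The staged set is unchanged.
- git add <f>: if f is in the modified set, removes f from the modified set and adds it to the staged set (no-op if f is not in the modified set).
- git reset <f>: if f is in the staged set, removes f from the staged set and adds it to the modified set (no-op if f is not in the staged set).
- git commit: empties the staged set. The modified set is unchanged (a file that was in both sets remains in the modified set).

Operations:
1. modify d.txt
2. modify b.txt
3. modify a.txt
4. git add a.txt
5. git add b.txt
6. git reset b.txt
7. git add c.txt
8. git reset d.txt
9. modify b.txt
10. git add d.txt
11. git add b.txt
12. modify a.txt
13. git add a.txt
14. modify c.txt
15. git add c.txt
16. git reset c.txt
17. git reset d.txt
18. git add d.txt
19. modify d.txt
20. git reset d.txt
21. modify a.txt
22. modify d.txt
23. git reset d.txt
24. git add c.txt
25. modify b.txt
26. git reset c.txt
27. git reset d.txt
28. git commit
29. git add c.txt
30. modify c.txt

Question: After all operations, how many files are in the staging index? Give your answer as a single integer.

After op 1 (modify d.txt): modified={d.txt} staged={none}
After op 2 (modify b.txt): modified={b.txt, d.txt} staged={none}
After op 3 (modify a.txt): modified={a.txt, b.txt, d.txt} staged={none}
After op 4 (git add a.txt): modified={b.txt, d.txt} staged={a.txt}
After op 5 (git add b.txt): modified={d.txt} staged={a.txt, b.txt}
After op 6 (git reset b.txt): modified={b.txt, d.txt} staged={a.txt}
After op 7 (git add c.txt): modified={b.txt, d.txt} staged={a.txt}
After op 8 (git reset d.txt): modified={b.txt, d.txt} staged={a.txt}
After op 9 (modify b.txt): modified={b.txt, d.txt} staged={a.txt}
After op 10 (git add d.txt): modified={b.txt} staged={a.txt, d.txt}
After op 11 (git add b.txt): modified={none} staged={a.txt, b.txt, d.txt}
After op 12 (modify a.txt): modified={a.txt} staged={a.txt, b.txt, d.txt}
After op 13 (git add a.txt): modified={none} staged={a.txt, b.txt, d.txt}
After op 14 (modify c.txt): modified={c.txt} staged={a.txt, b.txt, d.txt}
After op 15 (git add c.txt): modified={none} staged={a.txt, b.txt, c.txt, d.txt}
After op 16 (git reset c.txt): modified={c.txt} staged={a.txt, b.txt, d.txt}
After op 17 (git reset d.txt): modified={c.txt, d.txt} staged={a.txt, b.txt}
After op 18 (git add d.txt): modified={c.txt} staged={a.txt, b.txt, d.txt}
After op 19 (modify d.txt): modified={c.txt, d.txt} staged={a.txt, b.txt, d.txt}
After op 20 (git reset d.txt): modified={c.txt, d.txt} staged={a.txt, b.txt}
After op 21 (modify a.txt): modified={a.txt, c.txt, d.txt} staged={a.txt, b.txt}
After op 22 (modify d.txt): modified={a.txt, c.txt, d.txt} staged={a.txt, b.txt}
After op 23 (git reset d.txt): modified={a.txt, c.txt, d.txt} staged={a.txt, b.txt}
After op 24 (git add c.txt): modified={a.txt, d.txt} staged={a.txt, b.txt, c.txt}
After op 25 (modify b.txt): modified={a.txt, b.txt, d.txt} staged={a.txt, b.txt, c.txt}
After op 26 (git reset c.txt): modified={a.txt, b.txt, c.txt, d.txt} staged={a.txt, b.txt}
After op 27 (git reset d.txt): modified={a.txt, b.txt, c.txt, d.txt} staged={a.txt, b.txt}
After op 28 (git commit): modified={a.txt, b.txt, c.txt, d.txt} staged={none}
After op 29 (git add c.txt): modified={a.txt, b.txt, d.txt} staged={c.txt}
After op 30 (modify c.txt): modified={a.txt, b.txt, c.txt, d.txt} staged={c.txt}
Final staged set: {c.txt} -> count=1

Answer: 1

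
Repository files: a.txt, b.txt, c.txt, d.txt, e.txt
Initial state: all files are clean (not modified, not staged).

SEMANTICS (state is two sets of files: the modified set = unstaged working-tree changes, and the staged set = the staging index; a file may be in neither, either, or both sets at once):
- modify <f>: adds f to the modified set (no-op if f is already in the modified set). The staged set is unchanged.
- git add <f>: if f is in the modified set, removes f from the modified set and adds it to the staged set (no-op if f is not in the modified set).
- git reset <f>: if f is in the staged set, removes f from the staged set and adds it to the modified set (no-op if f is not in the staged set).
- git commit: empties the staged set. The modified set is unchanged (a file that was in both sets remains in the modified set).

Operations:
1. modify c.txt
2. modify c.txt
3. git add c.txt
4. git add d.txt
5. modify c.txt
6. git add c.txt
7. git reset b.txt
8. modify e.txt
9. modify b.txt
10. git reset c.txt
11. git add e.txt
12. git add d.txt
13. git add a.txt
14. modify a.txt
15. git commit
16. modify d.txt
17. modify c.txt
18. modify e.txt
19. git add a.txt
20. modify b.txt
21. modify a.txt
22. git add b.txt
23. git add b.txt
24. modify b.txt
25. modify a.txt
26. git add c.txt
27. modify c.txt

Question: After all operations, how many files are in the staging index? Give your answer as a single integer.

After op 1 (modify c.txt): modified={c.txt} staged={none}
After op 2 (modify c.txt): modified={c.txt} staged={none}
After op 3 (git add c.txt): modified={none} staged={c.txt}
After op 4 (git add d.txt): modified={none} staged={c.txt}
After op 5 (modify c.txt): modified={c.txt} staged={c.txt}
After op 6 (git add c.txt): modified={none} staged={c.txt}
After op 7 (git reset b.txt): modified={none} staged={c.txt}
After op 8 (modify e.txt): modified={e.txt} staged={c.txt}
After op 9 (modify b.txt): modified={b.txt, e.txt} staged={c.txt}
After op 10 (git reset c.txt): modified={b.txt, c.txt, e.txt} staged={none}
After op 11 (git add e.txt): modified={b.txt, c.txt} staged={e.txt}
After op 12 (git add d.txt): modified={b.txt, c.txt} staged={e.txt}
After op 13 (git add a.txt): modified={b.txt, c.txt} staged={e.txt}
After op 14 (modify a.txt): modified={a.txt, b.txt, c.txt} staged={e.txt}
After op 15 (git commit): modified={a.txt, b.txt, c.txt} staged={none}
After op 16 (modify d.txt): modified={a.txt, b.txt, c.txt, d.txt} staged={none}
After op 17 (modify c.txt): modified={a.txt, b.txt, c.txt, d.txt} staged={none}
After op 18 (modify e.txt): modified={a.txt, b.txt, c.txt, d.txt, e.txt} staged={none}
After op 19 (git add a.txt): modified={b.txt, c.txt, d.txt, e.txt} staged={a.txt}
After op 20 (modify b.txt): modified={b.txt, c.txt, d.txt, e.txt} staged={a.txt}
After op 21 (modify a.txt): modified={a.txt, b.txt, c.txt, d.txt, e.txt} staged={a.txt}
After op 22 (git add b.txt): modified={a.txt, c.txt, d.txt, e.txt} staged={a.txt, b.txt}
After op 23 (git add b.txt): modified={a.txt, c.txt, d.txt, e.txt} staged={a.txt, b.txt}
After op 24 (modify b.txt): modified={a.txt, b.txt, c.txt, d.txt, e.txt} staged={a.txt, b.txt}
After op 25 (modify a.txt): modified={a.txt, b.txt, c.txt, d.txt, e.txt} staged={a.txt, b.txt}
After op 26 (git add c.txt): modified={a.txt, b.txt, d.txt, e.txt} staged={a.txt, b.txt, c.txt}
After op 27 (modify c.txt): modified={a.txt, b.txt, c.txt, d.txt, e.txt} staged={a.txt, b.txt, c.txt}
Final staged set: {a.txt, b.txt, c.txt} -> count=3

Answer: 3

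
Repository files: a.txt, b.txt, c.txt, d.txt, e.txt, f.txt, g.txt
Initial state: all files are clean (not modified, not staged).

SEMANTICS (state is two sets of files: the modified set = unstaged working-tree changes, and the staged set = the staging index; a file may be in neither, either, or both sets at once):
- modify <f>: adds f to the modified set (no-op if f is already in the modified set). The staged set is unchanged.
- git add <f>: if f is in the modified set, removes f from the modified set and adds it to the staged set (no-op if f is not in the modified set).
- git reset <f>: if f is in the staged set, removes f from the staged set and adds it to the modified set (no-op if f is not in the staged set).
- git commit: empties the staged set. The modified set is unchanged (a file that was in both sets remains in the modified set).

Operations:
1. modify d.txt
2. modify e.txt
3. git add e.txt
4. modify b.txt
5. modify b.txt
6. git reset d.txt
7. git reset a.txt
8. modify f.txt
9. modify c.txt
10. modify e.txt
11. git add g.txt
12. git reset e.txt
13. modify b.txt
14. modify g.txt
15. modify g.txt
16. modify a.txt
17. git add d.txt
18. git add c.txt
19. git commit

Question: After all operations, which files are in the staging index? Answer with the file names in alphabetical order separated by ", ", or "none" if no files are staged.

Answer: none

Derivation:
After op 1 (modify d.txt): modified={d.txt} staged={none}
After op 2 (modify e.txt): modified={d.txt, e.txt} staged={none}
After op 3 (git add e.txt): modified={d.txt} staged={e.txt}
After op 4 (modify b.txt): modified={b.txt, d.txt} staged={e.txt}
After op 5 (modify b.txt): modified={b.txt, d.txt} staged={e.txt}
After op 6 (git reset d.txt): modified={b.txt, d.txt} staged={e.txt}
After op 7 (git reset a.txt): modified={b.txt, d.txt} staged={e.txt}
After op 8 (modify f.txt): modified={b.txt, d.txt, f.txt} staged={e.txt}
After op 9 (modify c.txt): modified={b.txt, c.txt, d.txt, f.txt} staged={e.txt}
After op 10 (modify e.txt): modified={b.txt, c.txt, d.txt, e.txt, f.txt} staged={e.txt}
After op 11 (git add g.txt): modified={b.txt, c.txt, d.txt, e.txt, f.txt} staged={e.txt}
After op 12 (git reset e.txt): modified={b.txt, c.txt, d.txt, e.txt, f.txt} staged={none}
After op 13 (modify b.txt): modified={b.txt, c.txt, d.txt, e.txt, f.txt} staged={none}
After op 14 (modify g.txt): modified={b.txt, c.txt, d.txt, e.txt, f.txt, g.txt} staged={none}
After op 15 (modify g.txt): modified={b.txt, c.txt, d.txt, e.txt, f.txt, g.txt} staged={none}
After op 16 (modify a.txt): modified={a.txt, b.txt, c.txt, d.txt, e.txt, f.txt, g.txt} staged={none}
After op 17 (git add d.txt): modified={a.txt, b.txt, c.txt, e.txt, f.txt, g.txt} staged={d.txt}
After op 18 (git add c.txt): modified={a.txt, b.txt, e.txt, f.txt, g.txt} staged={c.txt, d.txt}
After op 19 (git commit): modified={a.txt, b.txt, e.txt, f.txt, g.txt} staged={none}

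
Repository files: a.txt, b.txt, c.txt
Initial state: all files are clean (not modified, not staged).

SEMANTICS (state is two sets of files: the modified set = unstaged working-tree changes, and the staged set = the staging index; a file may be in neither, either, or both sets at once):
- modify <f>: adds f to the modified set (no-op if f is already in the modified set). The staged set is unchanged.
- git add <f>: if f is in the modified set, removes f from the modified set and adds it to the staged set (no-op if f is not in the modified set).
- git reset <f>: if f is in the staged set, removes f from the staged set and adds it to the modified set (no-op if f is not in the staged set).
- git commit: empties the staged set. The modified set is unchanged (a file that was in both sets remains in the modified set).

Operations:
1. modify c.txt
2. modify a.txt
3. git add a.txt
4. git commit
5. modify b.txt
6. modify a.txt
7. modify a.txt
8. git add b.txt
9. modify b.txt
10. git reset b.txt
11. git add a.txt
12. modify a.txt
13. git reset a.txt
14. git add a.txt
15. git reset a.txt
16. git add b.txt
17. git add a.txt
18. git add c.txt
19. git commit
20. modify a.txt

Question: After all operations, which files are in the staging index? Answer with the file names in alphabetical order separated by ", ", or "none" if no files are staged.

After op 1 (modify c.txt): modified={c.txt} staged={none}
After op 2 (modify a.txt): modified={a.txt, c.txt} staged={none}
After op 3 (git add a.txt): modified={c.txt} staged={a.txt}
After op 4 (git commit): modified={c.txt} staged={none}
After op 5 (modify b.txt): modified={b.txt, c.txt} staged={none}
After op 6 (modify a.txt): modified={a.txt, b.txt, c.txt} staged={none}
After op 7 (modify a.txt): modified={a.txt, b.txt, c.txt} staged={none}
After op 8 (git add b.txt): modified={a.txt, c.txt} staged={b.txt}
After op 9 (modify b.txt): modified={a.txt, b.txt, c.txt} staged={b.txt}
After op 10 (git reset b.txt): modified={a.txt, b.txt, c.txt} staged={none}
After op 11 (git add a.txt): modified={b.txt, c.txt} staged={a.txt}
After op 12 (modify a.txt): modified={a.txt, b.txt, c.txt} staged={a.txt}
After op 13 (git reset a.txt): modified={a.txt, b.txt, c.txt} staged={none}
After op 14 (git add a.txt): modified={b.txt, c.txt} staged={a.txt}
After op 15 (git reset a.txt): modified={a.txt, b.txt, c.txt} staged={none}
After op 16 (git add b.txt): modified={a.txt, c.txt} staged={b.txt}
After op 17 (git add a.txt): modified={c.txt} staged={a.txt, b.txt}
After op 18 (git add c.txt): modified={none} staged={a.txt, b.txt, c.txt}
After op 19 (git commit): modified={none} staged={none}
After op 20 (modify a.txt): modified={a.txt} staged={none}

Answer: none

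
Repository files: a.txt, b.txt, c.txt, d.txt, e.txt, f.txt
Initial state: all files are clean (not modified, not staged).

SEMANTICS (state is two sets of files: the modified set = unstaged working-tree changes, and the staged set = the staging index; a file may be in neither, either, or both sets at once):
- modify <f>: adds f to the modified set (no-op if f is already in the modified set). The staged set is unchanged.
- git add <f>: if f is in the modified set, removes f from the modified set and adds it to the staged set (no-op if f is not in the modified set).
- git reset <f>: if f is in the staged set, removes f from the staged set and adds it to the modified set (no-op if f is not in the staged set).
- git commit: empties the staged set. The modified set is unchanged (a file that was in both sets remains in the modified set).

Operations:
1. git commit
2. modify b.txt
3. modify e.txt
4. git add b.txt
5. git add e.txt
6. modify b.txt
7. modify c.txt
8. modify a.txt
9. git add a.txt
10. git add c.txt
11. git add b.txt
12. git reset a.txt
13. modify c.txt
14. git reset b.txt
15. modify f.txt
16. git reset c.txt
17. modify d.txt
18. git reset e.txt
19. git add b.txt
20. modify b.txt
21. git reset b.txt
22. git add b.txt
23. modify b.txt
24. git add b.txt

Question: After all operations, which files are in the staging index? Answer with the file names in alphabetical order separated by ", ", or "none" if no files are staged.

Answer: b.txt

Derivation:
After op 1 (git commit): modified={none} staged={none}
After op 2 (modify b.txt): modified={b.txt} staged={none}
After op 3 (modify e.txt): modified={b.txt, e.txt} staged={none}
After op 4 (git add b.txt): modified={e.txt} staged={b.txt}
After op 5 (git add e.txt): modified={none} staged={b.txt, e.txt}
After op 6 (modify b.txt): modified={b.txt} staged={b.txt, e.txt}
After op 7 (modify c.txt): modified={b.txt, c.txt} staged={b.txt, e.txt}
After op 8 (modify a.txt): modified={a.txt, b.txt, c.txt} staged={b.txt, e.txt}
After op 9 (git add a.txt): modified={b.txt, c.txt} staged={a.txt, b.txt, e.txt}
After op 10 (git add c.txt): modified={b.txt} staged={a.txt, b.txt, c.txt, e.txt}
After op 11 (git add b.txt): modified={none} staged={a.txt, b.txt, c.txt, e.txt}
After op 12 (git reset a.txt): modified={a.txt} staged={b.txt, c.txt, e.txt}
After op 13 (modify c.txt): modified={a.txt, c.txt} staged={b.txt, c.txt, e.txt}
After op 14 (git reset b.txt): modified={a.txt, b.txt, c.txt} staged={c.txt, e.txt}
After op 15 (modify f.txt): modified={a.txt, b.txt, c.txt, f.txt} staged={c.txt, e.txt}
After op 16 (git reset c.txt): modified={a.txt, b.txt, c.txt, f.txt} staged={e.txt}
After op 17 (modify d.txt): modified={a.txt, b.txt, c.txt, d.txt, f.txt} staged={e.txt}
After op 18 (git reset e.txt): modified={a.txt, b.txt, c.txt, d.txt, e.txt, f.txt} staged={none}
After op 19 (git add b.txt): modified={a.txt, c.txt, d.txt, e.txt, f.txt} staged={b.txt}
After op 20 (modify b.txt): modified={a.txt, b.txt, c.txt, d.txt, e.txt, f.txt} staged={b.txt}
After op 21 (git reset b.txt): modified={a.txt, b.txt, c.txt, d.txt, e.txt, f.txt} staged={none}
After op 22 (git add b.txt): modified={a.txt, c.txt, d.txt, e.txt, f.txt} staged={b.txt}
After op 23 (modify b.txt): modified={a.txt, b.txt, c.txt, d.txt, e.txt, f.txt} staged={b.txt}
After op 24 (git add b.txt): modified={a.txt, c.txt, d.txt, e.txt, f.txt} staged={b.txt}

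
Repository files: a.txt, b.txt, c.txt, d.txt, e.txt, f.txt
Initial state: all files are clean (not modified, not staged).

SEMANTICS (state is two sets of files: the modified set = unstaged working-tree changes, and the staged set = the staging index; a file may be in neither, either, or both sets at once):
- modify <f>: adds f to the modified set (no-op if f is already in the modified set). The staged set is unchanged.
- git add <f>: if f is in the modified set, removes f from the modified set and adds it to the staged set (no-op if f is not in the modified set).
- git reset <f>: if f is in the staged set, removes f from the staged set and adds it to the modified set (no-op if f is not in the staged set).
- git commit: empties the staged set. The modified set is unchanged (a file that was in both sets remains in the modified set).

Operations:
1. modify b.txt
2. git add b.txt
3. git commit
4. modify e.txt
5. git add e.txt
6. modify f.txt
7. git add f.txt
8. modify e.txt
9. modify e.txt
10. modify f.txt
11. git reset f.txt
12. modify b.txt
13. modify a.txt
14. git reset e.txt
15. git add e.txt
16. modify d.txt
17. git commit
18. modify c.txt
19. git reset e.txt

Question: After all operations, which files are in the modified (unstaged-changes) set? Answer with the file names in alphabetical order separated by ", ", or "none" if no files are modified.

Answer: a.txt, b.txt, c.txt, d.txt, f.txt

Derivation:
After op 1 (modify b.txt): modified={b.txt} staged={none}
After op 2 (git add b.txt): modified={none} staged={b.txt}
After op 3 (git commit): modified={none} staged={none}
After op 4 (modify e.txt): modified={e.txt} staged={none}
After op 5 (git add e.txt): modified={none} staged={e.txt}
After op 6 (modify f.txt): modified={f.txt} staged={e.txt}
After op 7 (git add f.txt): modified={none} staged={e.txt, f.txt}
After op 8 (modify e.txt): modified={e.txt} staged={e.txt, f.txt}
After op 9 (modify e.txt): modified={e.txt} staged={e.txt, f.txt}
After op 10 (modify f.txt): modified={e.txt, f.txt} staged={e.txt, f.txt}
After op 11 (git reset f.txt): modified={e.txt, f.txt} staged={e.txt}
After op 12 (modify b.txt): modified={b.txt, e.txt, f.txt} staged={e.txt}
After op 13 (modify a.txt): modified={a.txt, b.txt, e.txt, f.txt} staged={e.txt}
After op 14 (git reset e.txt): modified={a.txt, b.txt, e.txt, f.txt} staged={none}
After op 15 (git add e.txt): modified={a.txt, b.txt, f.txt} staged={e.txt}
After op 16 (modify d.txt): modified={a.txt, b.txt, d.txt, f.txt} staged={e.txt}
After op 17 (git commit): modified={a.txt, b.txt, d.txt, f.txt} staged={none}
After op 18 (modify c.txt): modified={a.txt, b.txt, c.txt, d.txt, f.txt} staged={none}
After op 19 (git reset e.txt): modified={a.txt, b.txt, c.txt, d.txt, f.txt} staged={none}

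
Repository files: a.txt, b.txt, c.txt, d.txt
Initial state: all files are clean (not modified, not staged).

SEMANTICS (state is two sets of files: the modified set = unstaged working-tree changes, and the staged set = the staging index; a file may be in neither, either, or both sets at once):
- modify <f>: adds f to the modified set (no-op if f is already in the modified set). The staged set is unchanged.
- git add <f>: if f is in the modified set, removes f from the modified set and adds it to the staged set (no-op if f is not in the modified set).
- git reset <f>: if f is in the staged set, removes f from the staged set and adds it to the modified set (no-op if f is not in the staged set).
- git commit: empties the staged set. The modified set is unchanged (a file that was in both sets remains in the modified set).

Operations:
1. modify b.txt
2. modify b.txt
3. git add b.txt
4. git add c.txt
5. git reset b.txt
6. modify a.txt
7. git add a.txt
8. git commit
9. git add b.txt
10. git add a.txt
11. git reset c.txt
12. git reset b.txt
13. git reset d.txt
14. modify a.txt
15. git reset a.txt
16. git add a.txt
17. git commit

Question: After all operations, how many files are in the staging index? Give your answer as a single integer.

Answer: 0

Derivation:
After op 1 (modify b.txt): modified={b.txt} staged={none}
After op 2 (modify b.txt): modified={b.txt} staged={none}
After op 3 (git add b.txt): modified={none} staged={b.txt}
After op 4 (git add c.txt): modified={none} staged={b.txt}
After op 5 (git reset b.txt): modified={b.txt} staged={none}
After op 6 (modify a.txt): modified={a.txt, b.txt} staged={none}
After op 7 (git add a.txt): modified={b.txt} staged={a.txt}
After op 8 (git commit): modified={b.txt} staged={none}
After op 9 (git add b.txt): modified={none} staged={b.txt}
After op 10 (git add a.txt): modified={none} staged={b.txt}
After op 11 (git reset c.txt): modified={none} staged={b.txt}
After op 12 (git reset b.txt): modified={b.txt} staged={none}
After op 13 (git reset d.txt): modified={b.txt} staged={none}
After op 14 (modify a.txt): modified={a.txt, b.txt} staged={none}
After op 15 (git reset a.txt): modified={a.txt, b.txt} staged={none}
After op 16 (git add a.txt): modified={b.txt} staged={a.txt}
After op 17 (git commit): modified={b.txt} staged={none}
Final staged set: {none} -> count=0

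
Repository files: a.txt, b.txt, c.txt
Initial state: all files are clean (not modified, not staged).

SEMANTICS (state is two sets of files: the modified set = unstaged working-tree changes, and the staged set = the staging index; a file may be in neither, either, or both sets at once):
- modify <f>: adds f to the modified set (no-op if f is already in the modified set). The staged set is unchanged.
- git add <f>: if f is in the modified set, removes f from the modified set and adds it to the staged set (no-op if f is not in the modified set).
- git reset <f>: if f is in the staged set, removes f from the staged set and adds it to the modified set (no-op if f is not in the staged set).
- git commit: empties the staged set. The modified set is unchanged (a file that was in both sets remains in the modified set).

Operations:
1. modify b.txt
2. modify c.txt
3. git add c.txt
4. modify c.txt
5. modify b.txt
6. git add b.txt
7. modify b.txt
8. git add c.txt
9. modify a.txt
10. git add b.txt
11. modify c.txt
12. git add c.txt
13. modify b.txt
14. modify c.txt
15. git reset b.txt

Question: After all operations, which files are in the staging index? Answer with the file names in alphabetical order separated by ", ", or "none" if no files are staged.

After op 1 (modify b.txt): modified={b.txt} staged={none}
After op 2 (modify c.txt): modified={b.txt, c.txt} staged={none}
After op 3 (git add c.txt): modified={b.txt} staged={c.txt}
After op 4 (modify c.txt): modified={b.txt, c.txt} staged={c.txt}
After op 5 (modify b.txt): modified={b.txt, c.txt} staged={c.txt}
After op 6 (git add b.txt): modified={c.txt} staged={b.txt, c.txt}
After op 7 (modify b.txt): modified={b.txt, c.txt} staged={b.txt, c.txt}
After op 8 (git add c.txt): modified={b.txt} staged={b.txt, c.txt}
After op 9 (modify a.txt): modified={a.txt, b.txt} staged={b.txt, c.txt}
After op 10 (git add b.txt): modified={a.txt} staged={b.txt, c.txt}
After op 11 (modify c.txt): modified={a.txt, c.txt} staged={b.txt, c.txt}
After op 12 (git add c.txt): modified={a.txt} staged={b.txt, c.txt}
After op 13 (modify b.txt): modified={a.txt, b.txt} staged={b.txt, c.txt}
After op 14 (modify c.txt): modified={a.txt, b.txt, c.txt} staged={b.txt, c.txt}
After op 15 (git reset b.txt): modified={a.txt, b.txt, c.txt} staged={c.txt}

Answer: c.txt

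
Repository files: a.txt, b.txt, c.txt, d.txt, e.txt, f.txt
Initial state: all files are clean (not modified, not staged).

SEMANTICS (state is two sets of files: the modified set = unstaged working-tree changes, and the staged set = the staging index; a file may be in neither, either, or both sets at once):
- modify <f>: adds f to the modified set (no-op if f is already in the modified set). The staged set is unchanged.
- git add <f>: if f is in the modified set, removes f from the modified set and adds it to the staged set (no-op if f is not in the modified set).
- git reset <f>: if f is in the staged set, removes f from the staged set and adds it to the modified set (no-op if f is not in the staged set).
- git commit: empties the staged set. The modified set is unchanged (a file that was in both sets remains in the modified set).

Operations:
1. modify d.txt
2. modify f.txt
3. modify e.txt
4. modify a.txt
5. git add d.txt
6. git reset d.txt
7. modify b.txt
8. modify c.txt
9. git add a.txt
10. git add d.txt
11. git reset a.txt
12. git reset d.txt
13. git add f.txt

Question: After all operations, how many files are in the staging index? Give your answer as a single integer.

After op 1 (modify d.txt): modified={d.txt} staged={none}
After op 2 (modify f.txt): modified={d.txt, f.txt} staged={none}
After op 3 (modify e.txt): modified={d.txt, e.txt, f.txt} staged={none}
After op 4 (modify a.txt): modified={a.txt, d.txt, e.txt, f.txt} staged={none}
After op 5 (git add d.txt): modified={a.txt, e.txt, f.txt} staged={d.txt}
After op 6 (git reset d.txt): modified={a.txt, d.txt, e.txt, f.txt} staged={none}
After op 7 (modify b.txt): modified={a.txt, b.txt, d.txt, e.txt, f.txt} staged={none}
After op 8 (modify c.txt): modified={a.txt, b.txt, c.txt, d.txt, e.txt, f.txt} staged={none}
After op 9 (git add a.txt): modified={b.txt, c.txt, d.txt, e.txt, f.txt} staged={a.txt}
After op 10 (git add d.txt): modified={b.txt, c.txt, e.txt, f.txt} staged={a.txt, d.txt}
After op 11 (git reset a.txt): modified={a.txt, b.txt, c.txt, e.txt, f.txt} staged={d.txt}
After op 12 (git reset d.txt): modified={a.txt, b.txt, c.txt, d.txt, e.txt, f.txt} staged={none}
After op 13 (git add f.txt): modified={a.txt, b.txt, c.txt, d.txt, e.txt} staged={f.txt}
Final staged set: {f.txt} -> count=1

Answer: 1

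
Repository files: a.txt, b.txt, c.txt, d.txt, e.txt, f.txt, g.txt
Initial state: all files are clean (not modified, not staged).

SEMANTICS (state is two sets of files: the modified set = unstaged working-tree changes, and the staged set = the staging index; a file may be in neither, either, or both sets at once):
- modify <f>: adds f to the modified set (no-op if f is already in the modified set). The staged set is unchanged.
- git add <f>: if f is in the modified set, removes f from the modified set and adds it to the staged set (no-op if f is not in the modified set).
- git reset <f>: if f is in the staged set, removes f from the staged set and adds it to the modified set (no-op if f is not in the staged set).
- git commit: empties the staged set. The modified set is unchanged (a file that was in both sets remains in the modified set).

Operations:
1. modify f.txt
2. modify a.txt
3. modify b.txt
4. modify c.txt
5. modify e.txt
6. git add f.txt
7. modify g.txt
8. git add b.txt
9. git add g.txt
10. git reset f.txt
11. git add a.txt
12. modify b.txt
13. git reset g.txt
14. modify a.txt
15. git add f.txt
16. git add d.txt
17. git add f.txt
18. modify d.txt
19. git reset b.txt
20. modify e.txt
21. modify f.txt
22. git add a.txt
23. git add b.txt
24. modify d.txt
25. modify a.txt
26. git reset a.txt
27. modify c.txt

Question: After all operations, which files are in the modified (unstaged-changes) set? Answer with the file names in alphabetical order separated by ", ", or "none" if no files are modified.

Answer: a.txt, c.txt, d.txt, e.txt, f.txt, g.txt

Derivation:
After op 1 (modify f.txt): modified={f.txt} staged={none}
After op 2 (modify a.txt): modified={a.txt, f.txt} staged={none}
After op 3 (modify b.txt): modified={a.txt, b.txt, f.txt} staged={none}
After op 4 (modify c.txt): modified={a.txt, b.txt, c.txt, f.txt} staged={none}
After op 5 (modify e.txt): modified={a.txt, b.txt, c.txt, e.txt, f.txt} staged={none}
After op 6 (git add f.txt): modified={a.txt, b.txt, c.txt, e.txt} staged={f.txt}
After op 7 (modify g.txt): modified={a.txt, b.txt, c.txt, e.txt, g.txt} staged={f.txt}
After op 8 (git add b.txt): modified={a.txt, c.txt, e.txt, g.txt} staged={b.txt, f.txt}
After op 9 (git add g.txt): modified={a.txt, c.txt, e.txt} staged={b.txt, f.txt, g.txt}
After op 10 (git reset f.txt): modified={a.txt, c.txt, e.txt, f.txt} staged={b.txt, g.txt}
After op 11 (git add a.txt): modified={c.txt, e.txt, f.txt} staged={a.txt, b.txt, g.txt}
After op 12 (modify b.txt): modified={b.txt, c.txt, e.txt, f.txt} staged={a.txt, b.txt, g.txt}
After op 13 (git reset g.txt): modified={b.txt, c.txt, e.txt, f.txt, g.txt} staged={a.txt, b.txt}
After op 14 (modify a.txt): modified={a.txt, b.txt, c.txt, e.txt, f.txt, g.txt} staged={a.txt, b.txt}
After op 15 (git add f.txt): modified={a.txt, b.txt, c.txt, e.txt, g.txt} staged={a.txt, b.txt, f.txt}
After op 16 (git add d.txt): modified={a.txt, b.txt, c.txt, e.txt, g.txt} staged={a.txt, b.txt, f.txt}
After op 17 (git add f.txt): modified={a.txt, b.txt, c.txt, e.txt, g.txt} staged={a.txt, b.txt, f.txt}
After op 18 (modify d.txt): modified={a.txt, b.txt, c.txt, d.txt, e.txt, g.txt} staged={a.txt, b.txt, f.txt}
After op 19 (git reset b.txt): modified={a.txt, b.txt, c.txt, d.txt, e.txt, g.txt} staged={a.txt, f.txt}
After op 20 (modify e.txt): modified={a.txt, b.txt, c.txt, d.txt, e.txt, g.txt} staged={a.txt, f.txt}
After op 21 (modify f.txt): modified={a.txt, b.txt, c.txt, d.txt, e.txt, f.txt, g.txt} staged={a.txt, f.txt}
After op 22 (git add a.txt): modified={b.txt, c.txt, d.txt, e.txt, f.txt, g.txt} staged={a.txt, f.txt}
After op 23 (git add b.txt): modified={c.txt, d.txt, e.txt, f.txt, g.txt} staged={a.txt, b.txt, f.txt}
After op 24 (modify d.txt): modified={c.txt, d.txt, e.txt, f.txt, g.txt} staged={a.txt, b.txt, f.txt}
After op 25 (modify a.txt): modified={a.txt, c.txt, d.txt, e.txt, f.txt, g.txt} staged={a.txt, b.txt, f.txt}
After op 26 (git reset a.txt): modified={a.txt, c.txt, d.txt, e.txt, f.txt, g.txt} staged={b.txt, f.txt}
After op 27 (modify c.txt): modified={a.txt, c.txt, d.txt, e.txt, f.txt, g.txt} staged={b.txt, f.txt}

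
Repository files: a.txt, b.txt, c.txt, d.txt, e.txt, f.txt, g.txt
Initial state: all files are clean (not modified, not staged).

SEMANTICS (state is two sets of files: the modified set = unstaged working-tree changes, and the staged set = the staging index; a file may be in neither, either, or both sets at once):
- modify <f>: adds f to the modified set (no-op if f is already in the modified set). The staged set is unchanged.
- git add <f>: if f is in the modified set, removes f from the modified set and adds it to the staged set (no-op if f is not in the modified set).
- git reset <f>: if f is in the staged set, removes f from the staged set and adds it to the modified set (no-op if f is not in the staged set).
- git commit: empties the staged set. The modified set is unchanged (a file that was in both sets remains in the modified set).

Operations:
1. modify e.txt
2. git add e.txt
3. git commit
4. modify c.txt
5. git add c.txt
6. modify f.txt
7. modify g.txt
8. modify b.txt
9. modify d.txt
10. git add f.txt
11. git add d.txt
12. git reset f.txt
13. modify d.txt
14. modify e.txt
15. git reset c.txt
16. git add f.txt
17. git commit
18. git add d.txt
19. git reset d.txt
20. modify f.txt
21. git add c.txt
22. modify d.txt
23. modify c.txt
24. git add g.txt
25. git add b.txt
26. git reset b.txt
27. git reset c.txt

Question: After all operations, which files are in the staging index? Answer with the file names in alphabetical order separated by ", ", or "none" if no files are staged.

Answer: g.txt

Derivation:
After op 1 (modify e.txt): modified={e.txt} staged={none}
After op 2 (git add e.txt): modified={none} staged={e.txt}
After op 3 (git commit): modified={none} staged={none}
After op 4 (modify c.txt): modified={c.txt} staged={none}
After op 5 (git add c.txt): modified={none} staged={c.txt}
After op 6 (modify f.txt): modified={f.txt} staged={c.txt}
After op 7 (modify g.txt): modified={f.txt, g.txt} staged={c.txt}
After op 8 (modify b.txt): modified={b.txt, f.txt, g.txt} staged={c.txt}
After op 9 (modify d.txt): modified={b.txt, d.txt, f.txt, g.txt} staged={c.txt}
After op 10 (git add f.txt): modified={b.txt, d.txt, g.txt} staged={c.txt, f.txt}
After op 11 (git add d.txt): modified={b.txt, g.txt} staged={c.txt, d.txt, f.txt}
After op 12 (git reset f.txt): modified={b.txt, f.txt, g.txt} staged={c.txt, d.txt}
After op 13 (modify d.txt): modified={b.txt, d.txt, f.txt, g.txt} staged={c.txt, d.txt}
After op 14 (modify e.txt): modified={b.txt, d.txt, e.txt, f.txt, g.txt} staged={c.txt, d.txt}
After op 15 (git reset c.txt): modified={b.txt, c.txt, d.txt, e.txt, f.txt, g.txt} staged={d.txt}
After op 16 (git add f.txt): modified={b.txt, c.txt, d.txt, e.txt, g.txt} staged={d.txt, f.txt}
After op 17 (git commit): modified={b.txt, c.txt, d.txt, e.txt, g.txt} staged={none}
After op 18 (git add d.txt): modified={b.txt, c.txt, e.txt, g.txt} staged={d.txt}
After op 19 (git reset d.txt): modified={b.txt, c.txt, d.txt, e.txt, g.txt} staged={none}
After op 20 (modify f.txt): modified={b.txt, c.txt, d.txt, e.txt, f.txt, g.txt} staged={none}
After op 21 (git add c.txt): modified={b.txt, d.txt, e.txt, f.txt, g.txt} staged={c.txt}
After op 22 (modify d.txt): modified={b.txt, d.txt, e.txt, f.txt, g.txt} staged={c.txt}
After op 23 (modify c.txt): modified={b.txt, c.txt, d.txt, e.txt, f.txt, g.txt} staged={c.txt}
After op 24 (git add g.txt): modified={b.txt, c.txt, d.txt, e.txt, f.txt} staged={c.txt, g.txt}
After op 25 (git add b.txt): modified={c.txt, d.txt, e.txt, f.txt} staged={b.txt, c.txt, g.txt}
After op 26 (git reset b.txt): modified={b.txt, c.txt, d.txt, e.txt, f.txt} staged={c.txt, g.txt}
After op 27 (git reset c.txt): modified={b.txt, c.txt, d.txt, e.txt, f.txt} staged={g.txt}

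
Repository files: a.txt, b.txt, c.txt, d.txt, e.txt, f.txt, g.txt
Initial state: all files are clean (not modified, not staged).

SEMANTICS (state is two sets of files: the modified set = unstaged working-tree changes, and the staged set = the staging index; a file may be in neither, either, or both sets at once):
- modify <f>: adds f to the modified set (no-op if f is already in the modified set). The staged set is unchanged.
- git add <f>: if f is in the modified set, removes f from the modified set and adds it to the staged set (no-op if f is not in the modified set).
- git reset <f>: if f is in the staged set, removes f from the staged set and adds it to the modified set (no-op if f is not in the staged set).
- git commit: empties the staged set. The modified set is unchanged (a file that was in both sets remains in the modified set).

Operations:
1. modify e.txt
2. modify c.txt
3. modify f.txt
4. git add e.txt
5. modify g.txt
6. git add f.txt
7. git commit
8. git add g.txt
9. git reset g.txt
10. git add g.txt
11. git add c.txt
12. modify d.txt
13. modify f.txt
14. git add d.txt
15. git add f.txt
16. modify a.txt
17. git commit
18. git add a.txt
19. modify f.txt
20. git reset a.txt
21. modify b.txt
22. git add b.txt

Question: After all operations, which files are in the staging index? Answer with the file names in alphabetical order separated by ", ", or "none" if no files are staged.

Answer: b.txt

Derivation:
After op 1 (modify e.txt): modified={e.txt} staged={none}
After op 2 (modify c.txt): modified={c.txt, e.txt} staged={none}
After op 3 (modify f.txt): modified={c.txt, e.txt, f.txt} staged={none}
After op 4 (git add e.txt): modified={c.txt, f.txt} staged={e.txt}
After op 5 (modify g.txt): modified={c.txt, f.txt, g.txt} staged={e.txt}
After op 6 (git add f.txt): modified={c.txt, g.txt} staged={e.txt, f.txt}
After op 7 (git commit): modified={c.txt, g.txt} staged={none}
After op 8 (git add g.txt): modified={c.txt} staged={g.txt}
After op 9 (git reset g.txt): modified={c.txt, g.txt} staged={none}
After op 10 (git add g.txt): modified={c.txt} staged={g.txt}
After op 11 (git add c.txt): modified={none} staged={c.txt, g.txt}
After op 12 (modify d.txt): modified={d.txt} staged={c.txt, g.txt}
After op 13 (modify f.txt): modified={d.txt, f.txt} staged={c.txt, g.txt}
After op 14 (git add d.txt): modified={f.txt} staged={c.txt, d.txt, g.txt}
After op 15 (git add f.txt): modified={none} staged={c.txt, d.txt, f.txt, g.txt}
After op 16 (modify a.txt): modified={a.txt} staged={c.txt, d.txt, f.txt, g.txt}
After op 17 (git commit): modified={a.txt} staged={none}
After op 18 (git add a.txt): modified={none} staged={a.txt}
After op 19 (modify f.txt): modified={f.txt} staged={a.txt}
After op 20 (git reset a.txt): modified={a.txt, f.txt} staged={none}
After op 21 (modify b.txt): modified={a.txt, b.txt, f.txt} staged={none}
After op 22 (git add b.txt): modified={a.txt, f.txt} staged={b.txt}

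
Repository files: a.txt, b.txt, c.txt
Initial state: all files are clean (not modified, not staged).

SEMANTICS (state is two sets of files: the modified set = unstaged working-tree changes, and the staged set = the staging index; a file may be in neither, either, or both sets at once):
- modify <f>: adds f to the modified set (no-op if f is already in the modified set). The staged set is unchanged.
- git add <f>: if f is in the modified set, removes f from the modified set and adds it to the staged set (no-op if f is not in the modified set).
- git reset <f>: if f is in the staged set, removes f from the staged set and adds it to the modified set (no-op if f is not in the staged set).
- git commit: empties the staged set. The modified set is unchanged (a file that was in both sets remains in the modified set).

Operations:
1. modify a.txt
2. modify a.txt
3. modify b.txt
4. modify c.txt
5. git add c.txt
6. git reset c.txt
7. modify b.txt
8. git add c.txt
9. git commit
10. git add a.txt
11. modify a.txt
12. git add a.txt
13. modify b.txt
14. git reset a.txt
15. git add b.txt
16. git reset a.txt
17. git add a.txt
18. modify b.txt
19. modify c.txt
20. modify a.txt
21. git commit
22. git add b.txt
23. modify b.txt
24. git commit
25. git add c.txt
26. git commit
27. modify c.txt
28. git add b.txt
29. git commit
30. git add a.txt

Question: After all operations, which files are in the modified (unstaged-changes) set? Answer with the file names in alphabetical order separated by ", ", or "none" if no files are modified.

After op 1 (modify a.txt): modified={a.txt} staged={none}
After op 2 (modify a.txt): modified={a.txt} staged={none}
After op 3 (modify b.txt): modified={a.txt, b.txt} staged={none}
After op 4 (modify c.txt): modified={a.txt, b.txt, c.txt} staged={none}
After op 5 (git add c.txt): modified={a.txt, b.txt} staged={c.txt}
After op 6 (git reset c.txt): modified={a.txt, b.txt, c.txt} staged={none}
After op 7 (modify b.txt): modified={a.txt, b.txt, c.txt} staged={none}
After op 8 (git add c.txt): modified={a.txt, b.txt} staged={c.txt}
After op 9 (git commit): modified={a.txt, b.txt} staged={none}
After op 10 (git add a.txt): modified={b.txt} staged={a.txt}
After op 11 (modify a.txt): modified={a.txt, b.txt} staged={a.txt}
After op 12 (git add a.txt): modified={b.txt} staged={a.txt}
After op 13 (modify b.txt): modified={b.txt} staged={a.txt}
After op 14 (git reset a.txt): modified={a.txt, b.txt} staged={none}
After op 15 (git add b.txt): modified={a.txt} staged={b.txt}
After op 16 (git reset a.txt): modified={a.txt} staged={b.txt}
After op 17 (git add a.txt): modified={none} staged={a.txt, b.txt}
After op 18 (modify b.txt): modified={b.txt} staged={a.txt, b.txt}
After op 19 (modify c.txt): modified={b.txt, c.txt} staged={a.txt, b.txt}
After op 20 (modify a.txt): modified={a.txt, b.txt, c.txt} staged={a.txt, b.txt}
After op 21 (git commit): modified={a.txt, b.txt, c.txt} staged={none}
After op 22 (git add b.txt): modified={a.txt, c.txt} staged={b.txt}
After op 23 (modify b.txt): modified={a.txt, b.txt, c.txt} staged={b.txt}
After op 24 (git commit): modified={a.txt, b.txt, c.txt} staged={none}
After op 25 (git add c.txt): modified={a.txt, b.txt} staged={c.txt}
After op 26 (git commit): modified={a.txt, b.txt} staged={none}
After op 27 (modify c.txt): modified={a.txt, b.txt, c.txt} staged={none}
After op 28 (git add b.txt): modified={a.txt, c.txt} staged={b.txt}
After op 29 (git commit): modified={a.txt, c.txt} staged={none}
After op 30 (git add a.txt): modified={c.txt} staged={a.txt}

Answer: c.txt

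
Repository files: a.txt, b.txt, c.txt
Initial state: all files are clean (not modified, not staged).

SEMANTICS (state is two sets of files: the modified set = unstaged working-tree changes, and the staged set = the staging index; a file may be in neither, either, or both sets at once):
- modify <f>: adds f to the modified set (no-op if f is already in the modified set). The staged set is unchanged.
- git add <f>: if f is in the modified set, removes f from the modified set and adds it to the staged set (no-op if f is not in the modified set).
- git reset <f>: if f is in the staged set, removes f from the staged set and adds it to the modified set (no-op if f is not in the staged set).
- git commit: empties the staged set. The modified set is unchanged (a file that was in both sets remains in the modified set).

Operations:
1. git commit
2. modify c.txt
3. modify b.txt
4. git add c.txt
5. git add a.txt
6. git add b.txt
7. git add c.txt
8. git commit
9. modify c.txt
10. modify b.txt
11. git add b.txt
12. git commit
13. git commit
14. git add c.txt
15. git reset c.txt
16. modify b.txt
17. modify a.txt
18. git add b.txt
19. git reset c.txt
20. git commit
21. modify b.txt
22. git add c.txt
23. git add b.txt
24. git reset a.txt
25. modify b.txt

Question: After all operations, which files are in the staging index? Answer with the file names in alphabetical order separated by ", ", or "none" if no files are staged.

Answer: b.txt, c.txt

Derivation:
After op 1 (git commit): modified={none} staged={none}
After op 2 (modify c.txt): modified={c.txt} staged={none}
After op 3 (modify b.txt): modified={b.txt, c.txt} staged={none}
After op 4 (git add c.txt): modified={b.txt} staged={c.txt}
After op 5 (git add a.txt): modified={b.txt} staged={c.txt}
After op 6 (git add b.txt): modified={none} staged={b.txt, c.txt}
After op 7 (git add c.txt): modified={none} staged={b.txt, c.txt}
After op 8 (git commit): modified={none} staged={none}
After op 9 (modify c.txt): modified={c.txt} staged={none}
After op 10 (modify b.txt): modified={b.txt, c.txt} staged={none}
After op 11 (git add b.txt): modified={c.txt} staged={b.txt}
After op 12 (git commit): modified={c.txt} staged={none}
After op 13 (git commit): modified={c.txt} staged={none}
After op 14 (git add c.txt): modified={none} staged={c.txt}
After op 15 (git reset c.txt): modified={c.txt} staged={none}
After op 16 (modify b.txt): modified={b.txt, c.txt} staged={none}
After op 17 (modify a.txt): modified={a.txt, b.txt, c.txt} staged={none}
After op 18 (git add b.txt): modified={a.txt, c.txt} staged={b.txt}
After op 19 (git reset c.txt): modified={a.txt, c.txt} staged={b.txt}
After op 20 (git commit): modified={a.txt, c.txt} staged={none}
After op 21 (modify b.txt): modified={a.txt, b.txt, c.txt} staged={none}
After op 22 (git add c.txt): modified={a.txt, b.txt} staged={c.txt}
After op 23 (git add b.txt): modified={a.txt} staged={b.txt, c.txt}
After op 24 (git reset a.txt): modified={a.txt} staged={b.txt, c.txt}
After op 25 (modify b.txt): modified={a.txt, b.txt} staged={b.txt, c.txt}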